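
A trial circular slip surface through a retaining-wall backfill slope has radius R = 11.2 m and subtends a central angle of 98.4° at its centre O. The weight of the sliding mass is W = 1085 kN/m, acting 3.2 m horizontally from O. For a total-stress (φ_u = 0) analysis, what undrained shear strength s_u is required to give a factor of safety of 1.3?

s_u = 21.0 kPa

FS = s_u·L_a·R / (W·d), so s_u = FS·W·d / (L_a·R).
Arc length L_a = R·θ = 11.2·(98.4°·π/180) = 11.2·1.7174 = 19.23 m
s_u = 1.3·1085·3.2 / (19.23·11.2) = 4513.6 / 215.43 = 20.95 kPa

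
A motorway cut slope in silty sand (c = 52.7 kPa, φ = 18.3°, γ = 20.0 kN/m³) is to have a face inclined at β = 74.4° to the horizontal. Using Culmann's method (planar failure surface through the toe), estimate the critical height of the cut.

H_c = 21.79 m

Culmann's analysis gives the critical failure plane at α_cr = (β + φ)/2 = (74.4 + 18.3)/2 = 46.4°, and the critical height
H_c = (4c/γ) · sinβ cosφ / [1 − cos(β − φ)]
    = (4·52.7/20.0) · sin74.4°·cos18.3° / [1 − cos(56.1°)]
    = 10.540 · 0.9632·0.9494 / [1 − 0.5577]
    = 10.540 · 0.9145 / 0.4423
    = 21.79 m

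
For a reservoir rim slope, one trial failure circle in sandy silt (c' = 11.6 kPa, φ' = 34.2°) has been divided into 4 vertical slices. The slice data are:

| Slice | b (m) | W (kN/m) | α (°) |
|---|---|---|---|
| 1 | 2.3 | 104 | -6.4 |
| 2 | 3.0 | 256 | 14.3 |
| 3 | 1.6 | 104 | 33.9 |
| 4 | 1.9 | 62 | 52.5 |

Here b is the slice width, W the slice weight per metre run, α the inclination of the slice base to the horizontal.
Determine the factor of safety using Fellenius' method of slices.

FS = 2.80

Ordinary method of slices: FS = Σ[c'·Δl_i + (W_i cosα_i)·tanφ'] / Σ W_i sinα_i, with Δl_i = b_i / cosα_i.
Slice 1: Δl = 2.3/cos(-6.4°) = 2.314 m; N'_1 = 104·cos(-6.4°) = 103.4; c'Δl = 26.85; W sinα = -11.6
Slice 2: Δl = 3.0/cos14.3° = 3.096 m; N'_2 = 256·cos14.3° = 248.1; c'Δl = 35.91; W sinα = 63.2
Slice 3: Δl = 1.6/cos33.9° = 1.928 m; N'_3 = 104·cos33.9° = 86.3; c'Δl = 22.36; W sinα = 58.0
Slice 4: Δl = 1.9/cos52.5° = 3.121 m; N'_4 = 62·cos52.5° = 37.7; c'Δl = 36.20; W sinα = 49.2
Σc'Δl = 121.3 kN/m; ΣN' = 475.5 kN/m; ΣW sinα = 158.8 kN/m
Resisting = 121.3 + 475.5·tan34.2° = 121.3 + 323.1 = 444.5 kN/m
FS = 444.5 / 158.8 = 2.798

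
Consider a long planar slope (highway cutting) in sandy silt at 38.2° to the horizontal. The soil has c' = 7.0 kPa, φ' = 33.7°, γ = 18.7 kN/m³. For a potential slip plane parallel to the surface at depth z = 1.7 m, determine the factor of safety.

FS = 1.30

For an infinite slope with a slip plane parallel to the surface (no pore pressure): FS = [c' + γz cos²β tanφ'] / [γz sinβ cosβ].
γz = 18.7·1.7 = 31.79 kN/m²
Numerator = 7.0 + 31.79·cos²38.2°·tan33.7° = 7.0 + 31.79·0.6176·0.6669 = 20.093 kPa
Denominator = 31.79·sin38.2°·cos38.2° = 31.79·0.6184·0.7859 = 15.449 kPa
FS = 20.093 / 15.449 = 1.301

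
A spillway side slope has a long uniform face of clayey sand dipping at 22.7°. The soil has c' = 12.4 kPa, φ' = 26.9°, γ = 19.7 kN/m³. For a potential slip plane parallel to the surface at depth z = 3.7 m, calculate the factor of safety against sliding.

For an infinite slope with a slip plane parallel to the surface (no pore pressure): FS = [c' + γz cos²β tanφ'] / [γz sinβ cosβ].
γz = 19.7·3.7 = 72.89 kN/m²
Numerator = 12.4 + 72.89·cos²22.7°·tan26.9° = 12.4 + 72.89·0.8511·0.5073 = 43.872 kPa
Denominator = 72.89·sin22.7°·cos22.7° = 72.89·0.3859·0.9225 = 25.950 kPa
FS = 43.872 / 25.950 = 1.691

FS = 1.69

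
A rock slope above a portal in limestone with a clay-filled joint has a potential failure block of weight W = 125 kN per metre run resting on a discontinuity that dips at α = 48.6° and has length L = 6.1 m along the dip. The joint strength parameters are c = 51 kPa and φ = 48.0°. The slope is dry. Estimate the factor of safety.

FS = 4.30

Resolving the block weight along and normal to the plane and applying the Mohr–Coulomb strength on the joint:
N' = W cosα = 125·cos48.6° = 82.7 kN/m
Driving force T = W sinα = 125·sin48.6° = 93.8 kN/m
Resisting force R = c·L + N'·tanφ = 51·6.1 + 82.7·tan48.0° = 311.1 + 91.8 = 402.9 kN/m
FS = R / T = 402.9 / 93.8 = 4.297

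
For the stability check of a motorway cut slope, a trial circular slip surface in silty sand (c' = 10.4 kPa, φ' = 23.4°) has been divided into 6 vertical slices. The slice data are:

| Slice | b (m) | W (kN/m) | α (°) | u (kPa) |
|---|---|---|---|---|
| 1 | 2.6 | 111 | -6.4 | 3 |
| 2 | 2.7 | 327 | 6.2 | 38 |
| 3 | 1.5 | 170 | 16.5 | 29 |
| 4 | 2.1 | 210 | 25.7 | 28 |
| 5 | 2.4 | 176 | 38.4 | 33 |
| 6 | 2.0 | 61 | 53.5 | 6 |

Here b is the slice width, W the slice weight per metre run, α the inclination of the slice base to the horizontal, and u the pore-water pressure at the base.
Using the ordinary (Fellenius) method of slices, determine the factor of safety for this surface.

Ordinary method of slices: FS = Σ[c'·Δl_i + (W_i cosα_i − u_i·Δl_i)·tanφ'] / Σ W_i sinα_i, with Δl_i = b_i / cosα_i.
Slice 1: Δl = 2.6/cos(-6.4°) = 2.616 m; N'_1 = 111·cos(-6.4°) − 3·2.616 = 102.5; c'Δl = 27.21; W sinα = -12.4
Slice 2: Δl = 2.7/cos6.2° = 2.716 m; N'_2 = 327·cos6.2° − 38·2.716 = 221.9; c'Δl = 28.25; W sinα = 35.3
Slice 3: Δl = 1.5/cos16.5° = 1.564 m; N'_3 = 170·cos16.5° − 29·1.564 = 117.6; c'Δl = 16.27; W sinα = 48.3
Slice 4: Δl = 2.1/cos25.7° = 2.331 m; N'_4 = 210·cos25.7° − 28·2.331 = 124.0; c'Δl = 24.24; W sinα = 91.1
Slice 5: Δl = 2.4/cos38.4° = 3.062 m; N'_5 = 176·cos38.4° − 33·3.062 = 36.9; c'Δl = 31.85; W sinα = 109.3
Slice 6: Δl = 2.0/cos53.5° = 3.362 m; N'_6 = 61·cos53.5° − 6·3.362 = 16.1; c'Δl = 34.97; W sinα = 49.0
Σc'Δl = 162.8 kN/m; ΣN' = 618.9 kN/m; ΣW sinα = 320.7 kN/m
Resisting = 162.8 + 618.9·tan23.4° = 162.8 + 267.8 = 430.6 kN/m
FS = 430.6 / 320.7 = 1.343

FS = 1.34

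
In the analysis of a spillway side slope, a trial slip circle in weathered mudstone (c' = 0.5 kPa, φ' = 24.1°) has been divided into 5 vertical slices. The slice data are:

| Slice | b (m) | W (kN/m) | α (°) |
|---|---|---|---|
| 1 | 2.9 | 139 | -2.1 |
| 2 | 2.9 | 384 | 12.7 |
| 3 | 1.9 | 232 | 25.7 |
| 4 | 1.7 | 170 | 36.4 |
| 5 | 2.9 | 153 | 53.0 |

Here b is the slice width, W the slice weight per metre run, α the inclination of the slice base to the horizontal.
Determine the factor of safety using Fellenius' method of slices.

FS = 1.07

Ordinary method of slices: FS = Σ[c'·Δl_i + (W_i cosα_i)·tanφ'] / Σ W_i sinα_i, with Δl_i = b_i / cosα_i.
Slice 1: Δl = 2.9/cos(-2.1°) = 2.902 m; N'_1 = 139·cos(-2.1°) = 138.9; c'Δl = 1.45; W sinα = -5.1
Slice 2: Δl = 2.9/cos12.7° = 2.973 m; N'_2 = 384·cos12.7° = 374.6; c'Δl = 1.49; W sinα = 84.4
Slice 3: Δl = 1.9/cos25.7° = 2.109 m; N'_3 = 232·cos25.7° = 209.0; c'Δl = 1.05; W sinα = 100.6
Slice 4: Δl = 1.7/cos36.4° = 2.112 m; N'_4 = 170·cos36.4° = 136.8; c'Δl = 1.06; W sinα = 100.9
Slice 5: Δl = 2.9/cos53.0° = 4.819 m; N'_5 = 153·cos53.0° = 92.1; c'Δl = 2.41; W sinα = 122.2
Σc'Δl = 7.5 kN/m; ΣN' = 951.5 kN/m; ΣW sinα = 403.0 kN/m
Resisting = 7.5 + 951.5·tan24.1° = 7.5 + 425.6 = 433.1 kN/m
FS = 433.1 / 403.0 = 1.075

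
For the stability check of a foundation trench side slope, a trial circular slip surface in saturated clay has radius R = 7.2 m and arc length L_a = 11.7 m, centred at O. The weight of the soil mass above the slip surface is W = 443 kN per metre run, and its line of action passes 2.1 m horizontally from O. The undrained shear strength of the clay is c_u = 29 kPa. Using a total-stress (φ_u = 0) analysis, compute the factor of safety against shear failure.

Taking moments about the centre O, the resisting moment is provided by the undrained shear strength acting along the arc:
M_R = c_u·L_a·R = 29·11.70·7.2 = 2443.0 kN·m/m
M_D = W·d = 443·2.1 = 930.3 kN·m/m
FS = M_R / M_D = 2443.0 / 930.3 = 2.626

FS = 2.63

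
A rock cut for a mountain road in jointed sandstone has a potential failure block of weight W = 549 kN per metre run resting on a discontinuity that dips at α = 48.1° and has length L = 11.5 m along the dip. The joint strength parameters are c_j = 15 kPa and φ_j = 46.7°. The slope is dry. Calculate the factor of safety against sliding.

FS = 1.37

Resolving the block weight along and normal to the plane and applying the Mohr–Coulomb strength on the joint:
N' = W cosα = 549·cos48.1° = 366.6 kN/m
Driving force T = W sinα = 549·sin48.1° = 408.6 kN/m
Resisting force R = c_j·L + N'·tanφ_j = 15·11.5 + 366.6·tan46.7° = 172.5 + 389.1 = 561.6 kN/m
FS = R / T = 561.6 / 408.6 = 1.374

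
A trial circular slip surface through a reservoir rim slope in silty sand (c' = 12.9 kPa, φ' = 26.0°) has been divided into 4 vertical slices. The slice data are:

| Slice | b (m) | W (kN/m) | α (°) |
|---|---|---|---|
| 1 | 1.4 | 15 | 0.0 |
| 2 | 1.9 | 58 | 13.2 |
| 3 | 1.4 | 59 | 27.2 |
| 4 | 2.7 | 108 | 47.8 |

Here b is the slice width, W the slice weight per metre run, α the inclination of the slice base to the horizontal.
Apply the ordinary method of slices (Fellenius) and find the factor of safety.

Ordinary method of slices: FS = Σ[c'·Δl_i + (W_i cosα_i)·tanφ'] / Σ W_i sinα_i, with Δl_i = b_i / cosα_i.
Slice 1: Δl = 1.4/cos0.0° = 1.400 m; N'_1 = 15·cos0.0° = 15.0; c'Δl = 18.06; W sinα = 0.0
Slice 2: Δl = 1.9/cos13.2° = 1.952 m; N'_2 = 58·cos13.2° = 56.5; c'Δl = 25.18; W sinα = 13.2
Slice 3: Δl = 1.4/cos27.2° = 1.574 m; N'_3 = 59·cos27.2° = 52.5; c'Δl = 20.31; W sinα = 27.0
Slice 4: Δl = 2.7/cos47.8° = 4.020 m; N'_4 = 108·cos47.8° = 72.5; c'Δl = 51.85; W sinα = 80.0
Σc'Δl = 115.4 kN/m; ΣN' = 196.5 kN/m; ΣW sinα = 120.2 kN/m
Resisting = 115.4 + 196.5·tan26.0° = 115.4 + 95.8 = 211.2 kN/m
FS = 211.2 / 120.2 = 1.757

FS = 1.76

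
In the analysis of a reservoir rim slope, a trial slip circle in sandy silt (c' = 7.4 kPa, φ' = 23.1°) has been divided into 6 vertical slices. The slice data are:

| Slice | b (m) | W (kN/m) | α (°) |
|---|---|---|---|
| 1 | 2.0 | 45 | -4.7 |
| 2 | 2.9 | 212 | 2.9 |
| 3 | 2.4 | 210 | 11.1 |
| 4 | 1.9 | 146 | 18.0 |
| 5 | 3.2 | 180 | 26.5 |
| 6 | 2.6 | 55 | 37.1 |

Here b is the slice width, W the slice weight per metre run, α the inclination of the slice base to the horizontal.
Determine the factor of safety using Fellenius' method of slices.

FS = 2.25

Ordinary method of slices: FS = Σ[c'·Δl_i + (W_i cosα_i)·tanφ'] / Σ W_i sinα_i, with Δl_i = b_i / cosα_i.
Slice 1: Δl = 2.0/cos(-4.7°) = 2.007 m; N'_1 = 45·cos(-4.7°) = 44.8; c'Δl = 14.85; W sinα = -3.7
Slice 2: Δl = 2.9/cos2.9° = 2.904 m; N'_2 = 212·cos2.9° = 211.7; c'Δl = 21.49; W sinα = 10.7
Slice 3: Δl = 2.4/cos11.1° = 2.446 m; N'_3 = 210·cos11.1° = 206.1; c'Δl = 18.10; W sinα = 40.4
Slice 4: Δl = 1.9/cos18.0° = 1.998 m; N'_4 = 146·cos18.0° = 138.9; c'Δl = 14.78; W sinα = 45.1
Slice 5: Δl = 3.2/cos26.5° = 3.576 m; N'_5 = 180·cos26.5° = 161.1; c'Δl = 26.46; W sinα = 80.3
Slice 6: Δl = 2.6/cos37.1° = 3.260 m; N'_6 = 55·cos37.1° = 43.9; c'Δl = 24.12; W sinα = 33.2
Σc'Δl = 119.8 kN/m; ΣN' = 806.5 kN/m; ΣW sinα = 206.1 kN/m
Resisting = 119.8 + 806.5·tan23.1° = 119.8 + 344.0 = 463.8 kN/m
FS = 463.8 / 206.1 = 2.251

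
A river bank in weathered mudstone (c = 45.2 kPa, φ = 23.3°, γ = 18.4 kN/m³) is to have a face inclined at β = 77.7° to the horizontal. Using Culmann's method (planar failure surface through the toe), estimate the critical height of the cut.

H_c = 21.10 m

Culmann's analysis gives the critical failure plane at α_cr = (β + φ)/2 = (77.7 + 23.3)/2 = 50.5°, and the critical height
H_c = (4c/γ) · sinβ cosφ / [1 − cos(β − φ)]
    = (4·45.2/18.4) · sin77.7°·cos23.3° / [1 − cos(54.4°)]
    = 9.826 · 0.9770·0.9184 / [1 − 0.5821]
    = 9.826 · 0.8974 / 0.4179
    = 21.10 m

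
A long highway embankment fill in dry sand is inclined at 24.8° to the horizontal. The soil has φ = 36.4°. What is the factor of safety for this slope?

FS = 1.60

For a dry cohesionless infinite slope the factor of safety is FS = tanφ / tanβ.
FS = tan36.4° / tan24.8° = 0.7373 / 0.4621 = 1.596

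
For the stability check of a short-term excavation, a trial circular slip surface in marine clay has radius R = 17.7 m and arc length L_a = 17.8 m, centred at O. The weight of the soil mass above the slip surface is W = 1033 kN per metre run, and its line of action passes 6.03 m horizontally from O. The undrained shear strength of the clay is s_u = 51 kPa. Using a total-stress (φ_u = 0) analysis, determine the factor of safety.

Taking moments about the centre O, the resisting moment is provided by the undrained shear strength acting along the arc:
M_R = s_u·L_a·R = 51·17.80·17.7 = 16068.1 kN·m/m
M_D = W·d = 1033·6.03 = 6229.0 kN·m/m
FS = M_R / M_D = 16068.1 / 6229.0 = 2.580

FS = 2.58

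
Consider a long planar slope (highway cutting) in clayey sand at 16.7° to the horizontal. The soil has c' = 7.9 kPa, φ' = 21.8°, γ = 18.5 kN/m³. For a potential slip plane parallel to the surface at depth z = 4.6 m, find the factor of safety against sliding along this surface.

For an infinite slope with a slip plane parallel to the surface (no pore pressure): FS = [c' + γz cos²β tanφ'] / [γz sinβ cosβ].
γz = 18.5·4.6 = 85.10 kN/m²
Numerator = 7.9 + 85.10·cos²16.7°·tan21.8° = 7.9 + 85.10·0.9174·0.4000 = 39.127 kPa
Denominator = 85.10·sin16.7°·cos16.7° = 85.10·0.2874·0.9578 = 23.423 kPa
FS = 39.127 / 23.423 = 1.670

FS = 1.67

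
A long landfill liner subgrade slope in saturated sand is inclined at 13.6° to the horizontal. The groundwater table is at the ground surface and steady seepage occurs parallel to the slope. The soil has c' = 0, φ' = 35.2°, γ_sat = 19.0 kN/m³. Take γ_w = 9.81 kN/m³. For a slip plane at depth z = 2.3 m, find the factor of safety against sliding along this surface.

With seepage parallel to the slope and the water table at the surface, the effective normal stress on the slip plane uses the buoyant unit weight γ' = γ_sat − γ_w while the driving shear stress uses γ_sat:
FS = [c' + γ' z cos²β tanφ'] / [γ_sat z sinβ cosβ]
(For c' = 0 this reduces to FS = (γ'/γ_sat)·tanφ'/tanβ.)
γ' = 19.0 − 9.81 = 9.19 kN/m³
Numerator = 0.0 + 9.19·2.3·cos²13.6°·tan35.2° = 0.0 + 9.19·2.3·0.9447·0.7054 = 14.086 kPa
Denominator = 19.0·2.3·sin13.6°·cos13.6° = 19.0·2.3·0.2351·0.9720 = 9.988 kPa
FS = 14.086 / 9.988 = 1.410

FS = 1.41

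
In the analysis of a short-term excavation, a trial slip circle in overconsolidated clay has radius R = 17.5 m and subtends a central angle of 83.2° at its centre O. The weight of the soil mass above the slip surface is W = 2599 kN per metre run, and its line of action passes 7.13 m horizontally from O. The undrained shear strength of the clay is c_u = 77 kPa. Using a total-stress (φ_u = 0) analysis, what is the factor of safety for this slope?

Taking moments about the centre O, the resisting moment is provided by the undrained shear strength acting along the arc:
Arc length L_a = R·θ = 17.5·(83.2°·π/180) = 17.5·1.4521 = 25.41 m
M_R = c_u·L_a·R = 77·25.41·17.5 = 34242.7 kN·m/m
M_D = W·d = 2599·7.13 = 18530.9 kN·m/m
FS = M_R / M_D = 34242.7 / 18530.9 = 1.848

FS = 1.85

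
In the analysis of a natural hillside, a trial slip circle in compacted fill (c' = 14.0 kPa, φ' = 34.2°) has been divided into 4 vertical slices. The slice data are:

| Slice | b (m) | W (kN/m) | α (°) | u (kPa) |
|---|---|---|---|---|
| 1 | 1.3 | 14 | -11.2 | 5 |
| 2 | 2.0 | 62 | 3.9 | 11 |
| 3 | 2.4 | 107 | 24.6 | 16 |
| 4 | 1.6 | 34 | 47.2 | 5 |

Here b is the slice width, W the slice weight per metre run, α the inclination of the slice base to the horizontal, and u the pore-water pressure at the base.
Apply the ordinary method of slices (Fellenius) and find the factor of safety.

Ordinary method of slices: FS = Σ[c'·Δl_i + (W_i cosα_i − u_i·Δl_i)·tanφ'] / Σ W_i sinα_i, with Δl_i = b_i / cosα_i.
Slice 1: Δl = 1.3/cos(-11.2°) = 1.325 m; N'_1 = 14·cos(-11.2°) − 5·1.325 = 7.1; c'Δl = 18.55; W sinα = -2.7
Slice 2: Δl = 2.0/cos3.9° = 2.005 m; N'_2 = 62·cos3.9° − 11·2.005 = 39.8; c'Δl = 28.06; W sinα = 4.2
Slice 3: Δl = 2.4/cos24.6° = 2.640 m; N'_3 = 107·cos24.6° − 16·2.640 = 55.1; c'Δl = 36.95; W sinα = 44.5
Slice 4: Δl = 1.6/cos47.2° = 2.355 m; N'_4 = 34·cos47.2° − 5·2.355 = 11.3; c'Δl = 32.97; W sinα = 24.9
Σc'Δl = 116.5 kN/m; ΣN' = 113.3 kN/m; ΣW sinα = 71.0 kN/m
Resisting = 116.5 + 113.3·tan34.2° = 116.5 + 77.0 = 193.5 kN/m
FS = 193.5 / 71.0 = 2.726

FS = 2.73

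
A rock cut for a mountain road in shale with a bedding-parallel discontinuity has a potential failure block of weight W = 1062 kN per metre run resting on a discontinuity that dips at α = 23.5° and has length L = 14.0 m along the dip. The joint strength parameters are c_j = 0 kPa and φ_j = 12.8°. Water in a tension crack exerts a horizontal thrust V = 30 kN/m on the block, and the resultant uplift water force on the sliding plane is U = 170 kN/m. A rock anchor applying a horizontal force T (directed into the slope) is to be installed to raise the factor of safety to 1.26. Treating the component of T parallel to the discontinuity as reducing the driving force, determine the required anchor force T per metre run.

Resolving forces along and normal to the sliding plane, with the horizontal anchor force T adding T·sinα to the effective normal force and T·cosα acting up the plane against the driving force:
FS = [c_jL + (W cosα − U − V sinα + T sinα) tanφ_j] / [W sinα + V cosα − T cosα]
Without the anchor: N' = 792.0 kN/m, driving T_d = 451.0 kN/m, resisting R = 0·14.0 + 792.0·tan12.8° = 179.9 kN/m, FS = 0.40.
Setting FS = 1.26 and solving for T:
1.26·(451.0 − T cos23.5°) = 179.9 + T sin23.5°·tan12.8°
T·(sin23.5°·tan12.8° + 1.26·cos23.5°) = 1.26·451.0 − 179.9
T·(0.3987·0.2272 + 1.26·0.9171) = 568.2 − 179.9 = 388.3
T·1.2461 = 388.3
T = 311.6 kN/m

T = 312 kN/m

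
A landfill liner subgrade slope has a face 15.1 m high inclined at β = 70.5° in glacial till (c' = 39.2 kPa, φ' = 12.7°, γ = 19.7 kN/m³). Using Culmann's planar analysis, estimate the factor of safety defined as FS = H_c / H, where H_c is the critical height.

H_c = (4c'/γ) · sinβ cosφ' / [1 − cos(β − φ')]
    = (4·39.2/19.7) · sin70.5°·cos12.7° / [1 − cos57.8°]
    = 7.959 · 0.9196 / 0.4671 = 15.67 m
FS = H_c / H = 15.67 / 15.1 = 1.038

FS = 1.04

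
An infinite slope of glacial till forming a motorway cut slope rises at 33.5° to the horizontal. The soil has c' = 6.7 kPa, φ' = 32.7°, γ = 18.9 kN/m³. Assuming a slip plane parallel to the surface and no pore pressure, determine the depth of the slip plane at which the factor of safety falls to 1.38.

z = 1.88 m

Setting FS = 1.38 in FS = [c' + γz cos²β tanφ'] / [γz sinβ cosβ] and solving for z:
z = c' / [γ cosβ (FS·sinβ − cosβ·tanφ')]
  = 6.7 / [18.9·cos33.5°·(1.38·sin33.5° − cos33.5°·tan32.7°)]
  = 6.7 / [18.9·0.8339·(1.38·0.5519 − 0.8339·0.6420)]
  = 6.7 / 3.5670 = 1.878 m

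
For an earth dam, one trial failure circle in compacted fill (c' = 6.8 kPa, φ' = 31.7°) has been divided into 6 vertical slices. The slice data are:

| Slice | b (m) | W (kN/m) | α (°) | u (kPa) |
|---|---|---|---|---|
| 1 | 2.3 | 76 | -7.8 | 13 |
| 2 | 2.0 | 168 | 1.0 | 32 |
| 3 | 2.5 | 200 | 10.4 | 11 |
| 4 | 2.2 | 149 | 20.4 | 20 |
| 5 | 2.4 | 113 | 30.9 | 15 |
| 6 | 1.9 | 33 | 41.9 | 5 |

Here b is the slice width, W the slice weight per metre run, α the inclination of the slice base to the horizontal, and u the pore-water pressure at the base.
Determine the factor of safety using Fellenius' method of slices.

FS = 2.45

Ordinary method of slices: FS = Σ[c'·Δl_i + (W_i cosα_i − u_i·Δl_i)·tanφ'] / Σ W_i sinα_i, with Δl_i = b_i / cosα_i.
Slice 1: Δl = 2.3/cos(-7.8°) = 2.321 m; N'_1 = 76·cos(-7.8°) − 13·2.321 = 45.1; c'Δl = 15.79; W sinα = -10.3
Slice 2: Δl = 2.0/cos1.0° = 2.000 m; N'_2 = 168·cos1.0° − 32·2.000 = 104.0; c'Δl = 13.60; W sinα = 2.9
Slice 3: Δl = 2.5/cos10.4° = 2.542 m; N'_3 = 200·cos10.4° − 11·2.542 = 168.8; c'Δl = 17.28; W sinα = 36.1
Slice 4: Δl = 2.2/cos20.4° = 2.347 m; N'_4 = 149·cos20.4° − 20·2.347 = 92.7; c'Δl = 15.96; W sinα = 51.9
Slice 5: Δl = 2.4/cos30.9° = 2.797 m; N'_5 = 113·cos30.9° − 15·2.797 = 55.0; c'Δl = 19.02; W sinα = 58.0
Slice 6: Δl = 1.9/cos41.9° = 2.553 m; N'_6 = 33·cos41.9° − 5·2.553 = 11.8; c'Δl = 17.36; W sinα = 22.0
Σc'Δl = 99.0 kN/m; ΣN' = 477.4 kN/m; ΣW sinα = 160.7 kN/m
Resisting = 99.0 + 477.4·tan31.7° = 99.0 + 294.8 = 393.8 kN/m
FS = 393.8 / 160.7 = 2.450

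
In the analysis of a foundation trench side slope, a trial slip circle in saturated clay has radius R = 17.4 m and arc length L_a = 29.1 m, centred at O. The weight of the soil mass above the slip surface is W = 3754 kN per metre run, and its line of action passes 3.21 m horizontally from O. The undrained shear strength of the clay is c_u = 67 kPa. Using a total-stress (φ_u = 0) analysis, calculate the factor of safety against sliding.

FS = 2.82

Taking moments about the centre O, the resisting moment is provided by the undrained shear strength acting along the arc:
M_R = c_u·L_a·R = 67·29.10·17.4 = 33924.8 kN·m/m
M_D = W·d = 3754·3.21 = 12050.3 kN·m/m
FS = M_R / M_D = 33924.8 / 12050.3 = 2.815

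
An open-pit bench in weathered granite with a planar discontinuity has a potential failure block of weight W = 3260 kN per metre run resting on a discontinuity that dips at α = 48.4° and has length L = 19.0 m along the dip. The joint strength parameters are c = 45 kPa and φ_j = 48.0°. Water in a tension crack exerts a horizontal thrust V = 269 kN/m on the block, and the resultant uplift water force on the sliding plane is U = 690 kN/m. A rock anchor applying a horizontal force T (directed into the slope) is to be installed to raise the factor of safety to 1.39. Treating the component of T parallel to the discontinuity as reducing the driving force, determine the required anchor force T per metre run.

T = 780 kN/m

Resolving forces along and normal to the sliding plane, with the horizontal anchor force T adding T·sinα to the effective normal force and T·cosα acting up the plane against the driving force:
FS = [cL + (W cosα − U − V sinα + T sinα) tanφ_j] / [W sinα + V cosα − T cosα]
Without the anchor: N' = 1273.2 kN/m, driving T_d = 2616.4 kN/m, resisting R = 45·19.0 + 1273.2·tan48.0° = 2269.1 kN/m, FS = 0.87.
Setting FS = 1.39 and solving for T:
1.39·(2616.4 − T cos48.4°) = 2269.1 + T sin48.4°·tan48.0°
T·(sin48.4°·tan48.0° + 1.39·cos48.4°) = 1.39·2616.4 − 2269.1
T·(0.7478·1.1106 + 1.39·0.6639) = 3636.8 − 2269.1 = 1367.7
T·1.7534 = 1367.7
T = 780.1 kN/m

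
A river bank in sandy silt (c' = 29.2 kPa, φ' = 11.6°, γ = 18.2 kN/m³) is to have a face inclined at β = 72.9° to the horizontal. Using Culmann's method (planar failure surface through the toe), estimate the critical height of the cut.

H_c = 11.56 m

Culmann's analysis gives the critical failure plane at α_cr = (β + φ')/2 = (72.9 + 11.6)/2 = 42.2°, and the critical height
H_c = (4c'/γ) · sinβ cosφ' / [1 − cos(β − φ')]
    = (4·29.2/18.2) · sin72.9°·cos11.6° / [1 − cos(61.3°)]
    = 6.418 · 0.9558·0.9796 / [1 − 0.4802]
    = 6.418 · 0.9363 / 0.5198
    = 11.56 m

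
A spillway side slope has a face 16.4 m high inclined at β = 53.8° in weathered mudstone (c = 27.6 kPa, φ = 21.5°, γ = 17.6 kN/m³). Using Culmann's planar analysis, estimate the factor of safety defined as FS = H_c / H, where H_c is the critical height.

H_c = (4c/γ) · sinβ cosφ / [1 − cos(β − φ)]
    = (4·27.6/17.6) · sin53.8°·cos21.5° / [1 − cos32.3°]
    = 6.273 · 0.7508 / 0.1547 = 30.44 m
FS = H_c / H = 30.44 / 16.4 = 1.856

FS = 1.86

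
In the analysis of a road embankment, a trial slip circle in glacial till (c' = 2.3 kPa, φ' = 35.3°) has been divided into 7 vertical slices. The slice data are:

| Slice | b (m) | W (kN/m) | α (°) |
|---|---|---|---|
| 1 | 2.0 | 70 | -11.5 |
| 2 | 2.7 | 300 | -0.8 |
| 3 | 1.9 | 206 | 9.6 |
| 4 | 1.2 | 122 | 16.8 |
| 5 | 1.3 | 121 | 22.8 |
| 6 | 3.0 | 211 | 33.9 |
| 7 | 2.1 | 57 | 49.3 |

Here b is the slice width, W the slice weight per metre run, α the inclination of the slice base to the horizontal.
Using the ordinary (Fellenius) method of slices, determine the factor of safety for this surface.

FS = 2.91

Ordinary method of slices: FS = Σ[c'·Δl_i + (W_i cosα_i)·tanφ'] / Σ W_i sinα_i, with Δl_i = b_i / cosα_i.
Slice 1: Δl = 2.0/cos(-11.5°) = 2.041 m; N'_1 = 70·cos(-11.5°) = 68.6; c'Δl = 4.69; W sinα = -14.0
Slice 2: Δl = 2.7/cos(-0.8°) = 2.700 m; N'_2 = 300·cos(-0.8°) = 300.0; c'Δl = 6.21; W sinα = -4.2
Slice 3: Δl = 1.9/cos9.6° = 1.927 m; N'_3 = 206·cos9.6° = 203.1; c'Δl = 4.43; W sinα = 34.4
Slice 4: Δl = 1.2/cos16.8° = 1.254 m; N'_4 = 122·cos16.8° = 116.8; c'Δl = 2.88; W sinα = 35.3
Slice 5: Δl = 1.3/cos22.8° = 1.410 m; N'_5 = 121·cos22.8° = 111.5; c'Δl = 3.24; W sinα = 46.9
Slice 6: Δl = 3.0/cos33.9° = 3.614 m; N'_6 = 211·cos33.9° = 175.1; c'Δl = 8.31; W sinα = 117.7
Slice 7: Δl = 2.1/cos49.3° = 3.220 m; N'_7 = 57·cos49.3° = 37.2; c'Δl = 7.41; W sinα = 43.2
Σc'Δl = 37.2 kN/m; ΣN' = 1012.3 kN/m; ΣW sinα = 259.3 kN/m
Resisting = 37.2 + 1012.3·tan35.3° = 37.2 + 716.8 = 753.9 kN/m
FS = 753.9 / 259.3 = 2.908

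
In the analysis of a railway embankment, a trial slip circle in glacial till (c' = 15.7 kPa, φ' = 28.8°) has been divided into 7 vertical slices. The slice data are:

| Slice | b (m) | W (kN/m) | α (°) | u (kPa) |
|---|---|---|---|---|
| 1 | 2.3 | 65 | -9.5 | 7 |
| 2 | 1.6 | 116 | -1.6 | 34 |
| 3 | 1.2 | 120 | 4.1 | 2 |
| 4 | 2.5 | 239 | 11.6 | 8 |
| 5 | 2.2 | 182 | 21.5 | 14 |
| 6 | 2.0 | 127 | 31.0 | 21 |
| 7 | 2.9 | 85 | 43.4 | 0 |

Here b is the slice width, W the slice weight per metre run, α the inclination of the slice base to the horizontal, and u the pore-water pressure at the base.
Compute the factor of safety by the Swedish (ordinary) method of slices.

Ordinary method of slices: FS = Σ[c'·Δl_i + (W_i cosα_i − u_i·Δl_i)·tanφ'] / Σ W_i sinα_i, with Δl_i = b_i / cosα_i.
Slice 1: Δl = 2.3/cos(-9.5°) = 2.332 m; N'_1 = 65·cos(-9.5°) − 7·2.332 = 47.8; c'Δl = 36.61; W sinα = -10.7
Slice 2: Δl = 1.6/cos(-1.6°) = 1.601 m; N'_2 = 116·cos(-1.6°) − 34·1.601 = 61.5; c'Δl = 25.13; W sinα = -3.2
Slice 3: Δl = 1.2/cos4.1° = 1.203 m; N'_3 = 120·cos4.1° − 2·1.203 = 117.3; c'Δl = 18.89; W sinα = 8.6
Slice 4: Δl = 2.5/cos11.6° = 2.552 m; N'_4 = 239·cos11.6° − 8·2.552 = 213.7; c'Δl = 40.07; W sinα = 48.1
Slice 5: Δl = 2.2/cos21.5° = 2.365 m; N'_5 = 182·cos21.5° − 14·2.365 = 136.2; c'Δl = 37.12; W sinα = 66.7
Slice 6: Δl = 2.0/cos31.0° = 2.333 m; N'_6 = 127·cos31.0° − 21·2.333 = 59.9; c'Δl = 36.63; W sinα = 65.4
Slice 7: Δl = 2.9/cos43.4° = 3.991 m; N'_7 = 85·cos43.4° − 0·3.991 = 61.8; c'Δl = 62.66; W sinα = 58.4
Σc'Δl = 257.1 kN/m; ΣN' = 698.2 kN/m; ΣW sinα = 233.2 kN/m
Resisting = 257.1 + 698.2·tan28.8° = 257.1 + 383.8 = 640.9 kN/m
FS = 640.9 / 233.2 = 2.749

FS = 2.75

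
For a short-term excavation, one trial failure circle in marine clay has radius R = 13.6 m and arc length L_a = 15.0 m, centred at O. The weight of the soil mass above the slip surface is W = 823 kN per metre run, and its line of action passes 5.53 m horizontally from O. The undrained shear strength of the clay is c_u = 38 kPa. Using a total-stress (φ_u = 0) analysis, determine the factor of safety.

FS = 1.70

Taking moments about the centre O, the resisting moment is provided by the undrained shear strength acting along the arc:
M_R = c_u·L_a·R = 38·15.00·13.6 = 7752.0 kN·m/m
M_D = W·d = 823·5.53 = 4551.2 kN·m/m
FS = M_R / M_D = 7752.0 / 4551.2 = 1.703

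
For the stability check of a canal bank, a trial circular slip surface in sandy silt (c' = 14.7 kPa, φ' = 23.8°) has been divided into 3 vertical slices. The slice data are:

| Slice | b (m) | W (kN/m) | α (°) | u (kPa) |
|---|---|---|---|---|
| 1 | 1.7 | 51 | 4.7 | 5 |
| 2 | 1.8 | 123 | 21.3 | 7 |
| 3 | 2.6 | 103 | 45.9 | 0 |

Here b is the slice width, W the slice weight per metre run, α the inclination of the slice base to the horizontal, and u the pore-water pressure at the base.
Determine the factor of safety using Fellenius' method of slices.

Ordinary method of slices: FS = Σ[c'·Δl_i + (W_i cosα_i − u_i·Δl_i)·tanφ'] / Σ W_i sinα_i, with Δl_i = b_i / cosα_i.
Slice 1: Δl = 1.7/cos4.7° = 1.706 m; N'_1 = 51·cos4.7° − 5·1.706 = 42.3; c'Δl = 25.07; W sinα = 4.2
Slice 2: Δl = 1.8/cos21.3° = 1.932 m; N'_2 = 123·cos21.3° − 7·1.932 = 101.1; c'Δl = 28.40; W sinα = 44.7
Slice 3: Δl = 2.6/cos45.9° = 3.736 m; N'_3 = 103·cos45.9° − 0·3.736 = 71.7; c'Δl = 54.92; W sinα = 74.0
Σc'Δl = 108.4 kN/m; ΣN' = 215.1 kN/m; ΣW sinα = 122.8 kN/m
Resisting = 108.4 + 215.1·tan23.8° = 108.4 + 94.8 = 203.2 kN/m
FS = 203.2 / 122.8 = 1.655

FS = 1.65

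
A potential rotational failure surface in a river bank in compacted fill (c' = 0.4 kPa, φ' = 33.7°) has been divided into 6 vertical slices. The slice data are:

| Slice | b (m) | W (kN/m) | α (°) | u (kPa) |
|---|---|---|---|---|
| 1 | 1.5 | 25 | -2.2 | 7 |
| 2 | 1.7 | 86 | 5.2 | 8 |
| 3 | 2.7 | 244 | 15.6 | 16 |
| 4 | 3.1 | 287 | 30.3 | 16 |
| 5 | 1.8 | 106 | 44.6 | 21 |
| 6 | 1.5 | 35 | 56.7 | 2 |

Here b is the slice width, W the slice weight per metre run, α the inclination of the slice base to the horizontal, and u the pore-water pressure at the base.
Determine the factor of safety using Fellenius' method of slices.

FS = 1.06

Ordinary method of slices: FS = Σ[c'·Δl_i + (W_i cosα_i − u_i·Δl_i)·tanφ'] / Σ W_i sinα_i, with Δl_i = b_i / cosα_i.
Slice 1: Δl = 1.5/cos(-2.2°) = 1.501 m; N'_1 = 25·cos(-2.2°) − 7·1.501 = 14.5; c'Δl = 0.60; W sinα = -1.0
Slice 2: Δl = 1.7/cos5.2° = 1.707 m; N'_2 = 86·cos5.2° − 8·1.707 = 72.0; c'Δl = 0.68; W sinα = 7.8
Slice 3: Δl = 2.7/cos15.6° = 2.803 m; N'_3 = 244·cos15.6° − 16·2.803 = 190.2; c'Δl = 1.12; W sinα = 65.6
Slice 4: Δl = 3.1/cos30.3° = 3.590 m; N'_4 = 287·cos30.3° − 16·3.590 = 190.3; c'Δl = 1.44; W sinα = 144.8
Slice 5: Δl = 1.8/cos44.6° = 2.528 m; N'_5 = 106·cos44.6° − 21·2.528 = 22.4; c'Δl = 1.01; W sinα = 74.4
Slice 6: Δl = 1.5/cos56.7° = 2.732 m; N'_6 = 35·cos56.7° − 2·2.732 = 13.8; c'Δl = 1.09; W sinα = 29.3
Σc'Δl = 5.9 kN/m; ΣN' = 503.1 kN/m; ΣW sinα = 320.9 kN/m
Resisting = 5.9 + 503.1·tan33.7° = 5.9 + 335.5 = 341.5 kN/m
FS = 341.5 / 320.9 = 1.064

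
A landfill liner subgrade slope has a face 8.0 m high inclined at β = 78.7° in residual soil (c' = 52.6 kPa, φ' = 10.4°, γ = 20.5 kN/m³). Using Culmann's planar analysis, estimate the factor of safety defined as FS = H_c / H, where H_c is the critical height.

FS = 1.96

H_c = (4c'/γ) · sinβ cosφ' / [1 − cos(β − φ')]
    = (4·52.6/20.5) · sin78.7°·cos10.4° / [1 − cos68.3°]
    = 10.263 · 0.9645 / 0.6303 = 15.71 m
FS = H_c / H = 15.71 / 8.0 = 1.963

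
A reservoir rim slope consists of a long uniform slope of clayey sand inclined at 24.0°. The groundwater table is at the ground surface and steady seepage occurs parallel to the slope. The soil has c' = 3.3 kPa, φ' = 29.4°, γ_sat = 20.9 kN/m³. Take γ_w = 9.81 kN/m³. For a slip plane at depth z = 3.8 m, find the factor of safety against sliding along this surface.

FS = 0.78

With seepage parallel to the slope and the water table at the surface, the effective normal stress on the slip plane uses the buoyant unit weight γ' = γ_sat − γ_w while the driving shear stress uses γ_sat:
FS = [c' + γ' z cos²β tanφ'] / [γ_sat z sinβ cosβ]
γ' = 20.9 − 9.81 = 11.09 kN/m³
Numerator = 3.3 + 11.09·3.8·cos²24.0°·tan29.4° = 3.3 + 11.09·3.8·0.8346·0.5635 = 23.117 kPa
Denominator = 20.9·3.8·sin24.0°·cos24.0° = 20.9·3.8·0.4067·0.9135 = 29.510 kPa
FS = 23.117 / 29.510 = 0.783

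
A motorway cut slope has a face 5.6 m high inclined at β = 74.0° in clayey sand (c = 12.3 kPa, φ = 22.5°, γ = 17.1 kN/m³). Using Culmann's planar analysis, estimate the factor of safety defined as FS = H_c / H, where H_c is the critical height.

FS = 1.21

H_c = (4c/γ) · sinβ cosφ / [1 − cos(β − φ)]
    = (4·12.3/17.1) · sin74.0°·cos22.5° / [1 − cos51.5°]
    = 2.877 · 0.8881 / 0.3775 = 6.77 m
FS = H_c / H = 6.77 / 5.6 = 1.209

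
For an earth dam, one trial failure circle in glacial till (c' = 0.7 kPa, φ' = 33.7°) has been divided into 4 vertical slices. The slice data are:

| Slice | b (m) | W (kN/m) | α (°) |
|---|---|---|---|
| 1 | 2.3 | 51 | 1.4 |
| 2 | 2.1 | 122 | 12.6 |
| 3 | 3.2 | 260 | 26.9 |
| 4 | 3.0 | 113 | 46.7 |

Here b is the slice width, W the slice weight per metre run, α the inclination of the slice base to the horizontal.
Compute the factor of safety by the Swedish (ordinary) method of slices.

FS = 1.44

Ordinary method of slices: FS = Σ[c'·Δl_i + (W_i cosα_i)·tanφ'] / Σ W_i sinα_i, with Δl_i = b_i / cosα_i.
Slice 1: Δl = 2.3/cos1.4° = 2.301 m; N'_1 = 51·cos1.4° = 51.0; c'Δl = 1.61; W sinα = 1.2
Slice 2: Δl = 2.1/cos12.6° = 2.152 m; N'_2 = 122·cos12.6° = 119.1; c'Δl = 1.51; W sinα = 26.6
Slice 3: Δl = 3.2/cos26.9° = 3.588 m; N'_3 = 260·cos26.9° = 231.9; c'Δl = 2.51; W sinα = 117.6
Slice 4: Δl = 3.0/cos46.7° = 4.374 m; N'_4 = 113·cos46.7° = 77.5; c'Δl = 3.06; W sinα = 82.2
Σc'Δl = 8.7 kN/m; ΣN' = 479.4 kN/m; ΣW sinα = 227.7 kN/m
Resisting = 8.7 + 479.4·tan33.7° = 8.7 + 319.7 = 328.4 kN/m
FS = 328.4 / 227.7 = 1.442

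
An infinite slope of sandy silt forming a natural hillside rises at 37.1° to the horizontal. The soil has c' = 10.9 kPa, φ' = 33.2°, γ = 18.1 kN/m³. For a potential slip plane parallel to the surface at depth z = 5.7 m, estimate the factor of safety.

For an infinite slope with a slip plane parallel to the surface (no pore pressure): FS = [c' + γz cos²β tanφ'] / [γz sinβ cosβ].
γz = 18.1·5.7 = 103.17 kN/m²
Numerator = 10.9 + 103.17·cos²37.1°·tan33.2° = 10.9 + 103.17·0.6361·0.6544 = 53.847 kPa
Denominator = 103.17·sin37.1°·cos37.1° = 103.17·0.6032·0.7976 = 49.636 kPa
FS = 53.847 / 49.636 = 1.085

FS = 1.08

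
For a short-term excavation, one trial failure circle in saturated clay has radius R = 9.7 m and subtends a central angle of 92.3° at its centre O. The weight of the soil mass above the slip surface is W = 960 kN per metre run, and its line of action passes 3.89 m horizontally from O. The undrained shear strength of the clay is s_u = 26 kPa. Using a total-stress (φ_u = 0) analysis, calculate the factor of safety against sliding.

Taking moments about the centre O, the resisting moment is provided by the undrained shear strength acting along the arc:
Arc length L_a = R·θ = 9.7·(92.3°·π/180) = 9.7·1.6109 = 15.63 m
M_R = s_u·L_a·R = 26·15.63·9.7 = 3940.9 kN·m/m
M_D = W·d = 960·3.89 = 3734.4 kN·m/m
FS = M_R / M_D = 3940.9 / 3734.4 = 1.055

FS = 1.06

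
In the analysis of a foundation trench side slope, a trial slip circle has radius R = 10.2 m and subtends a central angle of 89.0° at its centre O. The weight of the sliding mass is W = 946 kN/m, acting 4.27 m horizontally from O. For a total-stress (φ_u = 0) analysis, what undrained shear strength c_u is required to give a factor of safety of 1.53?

FS = c_u·L_a·R / (W·d), so c_u = FS·W·d / (L_a·R).
Arc length L_a = R·θ = 10.2·(89.0°·π/180) = 10.2·1.5533 = 15.84 m
c_u = 1.53·946·4.27 / (15.84·10.2) = 6180.3 / 161.61 = 38.24 kPa

c_u = 38.2 kPa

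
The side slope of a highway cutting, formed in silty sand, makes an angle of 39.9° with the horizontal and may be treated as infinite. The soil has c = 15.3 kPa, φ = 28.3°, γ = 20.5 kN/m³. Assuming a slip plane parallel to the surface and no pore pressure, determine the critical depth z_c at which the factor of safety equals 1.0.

z_c = 4.26 m

Setting FS = 1.00 in FS = [c + γz cos²β tanφ] / [γz sinβ cosβ] and solving for z:
z = c / [γ cosβ (FS·sinβ − cosβ·tanφ)]
  = 15.3 / [20.5·cos39.9°·(1.00·sin39.9° − cos39.9°·tan28.3°)]
  = 15.3 / [20.5·0.7672·(1.00·0.6414 − 0.7672·0.5384)]
  = 15.3 / 3.5916 = 4.260 m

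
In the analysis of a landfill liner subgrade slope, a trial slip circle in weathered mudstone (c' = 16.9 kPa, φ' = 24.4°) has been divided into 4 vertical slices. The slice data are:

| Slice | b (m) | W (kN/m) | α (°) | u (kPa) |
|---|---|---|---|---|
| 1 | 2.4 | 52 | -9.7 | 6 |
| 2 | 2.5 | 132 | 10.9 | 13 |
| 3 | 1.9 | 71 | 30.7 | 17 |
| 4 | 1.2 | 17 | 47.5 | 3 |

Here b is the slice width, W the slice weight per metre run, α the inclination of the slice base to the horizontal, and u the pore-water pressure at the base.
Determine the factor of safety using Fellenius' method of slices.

Ordinary method of slices: FS = Σ[c'·Δl_i + (W_i cosα_i − u_i·Δl_i)·tanφ'] / Σ W_i sinα_i, with Δl_i = b_i / cosα_i.
Slice 1: Δl = 2.4/cos(-9.7°) = 2.435 m; N'_1 = 52·cos(-9.7°) − 6·2.435 = 36.6; c'Δl = 41.15; W sinα = -8.8
Slice 2: Δl = 2.5/cos10.9° = 2.546 m; N'_2 = 132·cos10.9° − 13·2.546 = 96.5; c'Δl = 43.03; W sinα = 25.0
Slice 3: Δl = 1.9/cos30.7° = 2.210 m; N'_3 = 71·cos30.7° − 17·2.210 = 23.5; c'Δl = 37.34; W sinα = 36.2
Slice 4: Δl = 1.2/cos47.5° = 1.776 m; N'_4 = 17·cos47.5° − 3·1.776 = 6.2; c'Δl = 30.02; W sinα = 12.5
Σc'Δl = 151.5 kN/m; ΣN' = 162.8 kN/m; ΣW sinα = 65.0 kN/m
Resisting = 151.5 + 162.8·tan24.4° = 151.5 + 73.9 = 225.4 kN/m
FS = 225.4 / 65.0 = 3.469

FS = 3.47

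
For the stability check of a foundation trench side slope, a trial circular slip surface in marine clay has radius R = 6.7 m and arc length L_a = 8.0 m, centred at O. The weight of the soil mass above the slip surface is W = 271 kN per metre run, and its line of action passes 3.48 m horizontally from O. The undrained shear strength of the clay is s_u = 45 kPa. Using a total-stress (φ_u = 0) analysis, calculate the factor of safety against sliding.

FS = 2.56

Taking moments about the centre O, the resisting moment is provided by the undrained shear strength acting along the arc:
M_R = s_u·L_a·R = 45·8.00·6.7 = 2412.0 kN·m/m
M_D = W·d = 271·3.48 = 943.1 kN·m/m
FS = M_R / M_D = 2412.0 / 943.1 = 2.558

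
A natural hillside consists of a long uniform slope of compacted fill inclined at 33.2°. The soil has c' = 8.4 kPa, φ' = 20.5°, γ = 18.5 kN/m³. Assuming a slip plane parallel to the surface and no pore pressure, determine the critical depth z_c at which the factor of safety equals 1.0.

z_c = 2.31 m

Setting FS = 1.00 in FS = [c' + γz cos²β tanφ'] / [γz sinβ cosβ] and solving for z:
z = c' / [γ cosβ (FS·sinβ − cosβ·tanφ')]
  = 8.4 / [18.5·cos33.2°·(1.00·sin33.2° − cos33.2°·tan20.5°)]
  = 8.4 / [18.5·0.8368·(1.00·0.5476 − 0.8368·0.3739)]
  = 8.4 / 3.6333 = 2.312 m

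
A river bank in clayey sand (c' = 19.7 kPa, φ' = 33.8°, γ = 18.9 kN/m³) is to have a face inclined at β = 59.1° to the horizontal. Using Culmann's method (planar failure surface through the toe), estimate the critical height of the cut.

Culmann's analysis gives the critical failure plane at α_cr = (β + φ')/2 = (59.1 + 33.8)/2 = 46.5°, and the critical height
H_c = (4c'/γ) · sinβ cosφ' / [1 − cos(β − φ')]
    = (4·19.7/18.9) · sin59.1°·cos33.8° / [1 − cos(25.3°)]
    = 4.169 · 0.8581·0.8310 / [1 − 0.9041]
    = 4.169 · 0.7130 / 0.0959
    = 30.99 m

H_c = 30.99 m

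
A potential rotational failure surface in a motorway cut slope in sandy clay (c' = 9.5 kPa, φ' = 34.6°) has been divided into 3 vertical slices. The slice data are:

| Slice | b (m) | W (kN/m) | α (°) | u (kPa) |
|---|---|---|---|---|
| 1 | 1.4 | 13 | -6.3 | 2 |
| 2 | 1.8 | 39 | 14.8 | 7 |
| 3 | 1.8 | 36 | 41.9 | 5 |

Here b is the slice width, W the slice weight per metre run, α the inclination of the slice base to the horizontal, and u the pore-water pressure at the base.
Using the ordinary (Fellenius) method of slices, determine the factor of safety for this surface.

FS = 2.71

Ordinary method of slices: FS = Σ[c'·Δl_i + (W_i cosα_i − u_i·Δl_i)·tanφ'] / Σ W_i sinα_i, with Δl_i = b_i / cosα_i.
Slice 1: Δl = 1.4/cos(-6.3°) = 1.409 m; N'_1 = 13·cos(-6.3°) − 2·1.409 = 10.1; c'Δl = 13.38; W sinα = -1.4
Slice 2: Δl = 1.8/cos14.8° = 1.862 m; N'_2 = 39·cos14.8° − 7·1.862 = 24.7; c'Δl = 17.69; W sinα = 10.0
Slice 3: Δl = 1.8/cos41.9° = 2.418 m; N'_3 = 36·cos41.9° − 5·2.418 = 14.7; c'Δl = 22.97; W sinα = 24.0
Σc'Δl = 54.0 kN/m; ΣN' = 49.5 kN/m; ΣW sinα = 32.6 kN/m
Resisting = 54.0 + 49.5·tan34.6° = 54.0 + 34.1 = 88.2 kN/m
FS = 88.2 / 32.6 = 2.707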